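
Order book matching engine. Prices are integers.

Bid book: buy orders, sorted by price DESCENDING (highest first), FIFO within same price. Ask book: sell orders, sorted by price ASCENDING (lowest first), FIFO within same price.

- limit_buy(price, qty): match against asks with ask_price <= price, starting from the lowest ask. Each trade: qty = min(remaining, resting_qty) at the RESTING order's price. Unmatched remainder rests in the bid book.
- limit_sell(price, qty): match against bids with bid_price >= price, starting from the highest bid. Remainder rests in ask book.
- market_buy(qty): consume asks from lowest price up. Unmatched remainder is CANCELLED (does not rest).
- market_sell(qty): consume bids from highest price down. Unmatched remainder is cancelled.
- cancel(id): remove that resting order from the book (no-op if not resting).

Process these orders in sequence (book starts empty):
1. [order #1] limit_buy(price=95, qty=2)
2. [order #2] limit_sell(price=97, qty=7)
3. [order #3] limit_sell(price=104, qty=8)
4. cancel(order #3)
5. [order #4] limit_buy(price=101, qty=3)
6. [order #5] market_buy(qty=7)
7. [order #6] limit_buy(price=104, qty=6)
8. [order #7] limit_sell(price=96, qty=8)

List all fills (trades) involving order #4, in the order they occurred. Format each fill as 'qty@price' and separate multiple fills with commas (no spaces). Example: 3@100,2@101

Answer: 3@97

Derivation:
After op 1 [order #1] limit_buy(price=95, qty=2): fills=none; bids=[#1:2@95] asks=[-]
After op 2 [order #2] limit_sell(price=97, qty=7): fills=none; bids=[#1:2@95] asks=[#2:7@97]
After op 3 [order #3] limit_sell(price=104, qty=8): fills=none; bids=[#1:2@95] asks=[#2:7@97 #3:8@104]
After op 4 cancel(order #3): fills=none; bids=[#1:2@95] asks=[#2:7@97]
After op 5 [order #4] limit_buy(price=101, qty=3): fills=#4x#2:3@97; bids=[#1:2@95] asks=[#2:4@97]
After op 6 [order #5] market_buy(qty=7): fills=#5x#2:4@97; bids=[#1:2@95] asks=[-]
After op 7 [order #6] limit_buy(price=104, qty=6): fills=none; bids=[#6:6@104 #1:2@95] asks=[-]
After op 8 [order #7] limit_sell(price=96, qty=8): fills=#6x#7:6@104; bids=[#1:2@95] asks=[#7:2@96]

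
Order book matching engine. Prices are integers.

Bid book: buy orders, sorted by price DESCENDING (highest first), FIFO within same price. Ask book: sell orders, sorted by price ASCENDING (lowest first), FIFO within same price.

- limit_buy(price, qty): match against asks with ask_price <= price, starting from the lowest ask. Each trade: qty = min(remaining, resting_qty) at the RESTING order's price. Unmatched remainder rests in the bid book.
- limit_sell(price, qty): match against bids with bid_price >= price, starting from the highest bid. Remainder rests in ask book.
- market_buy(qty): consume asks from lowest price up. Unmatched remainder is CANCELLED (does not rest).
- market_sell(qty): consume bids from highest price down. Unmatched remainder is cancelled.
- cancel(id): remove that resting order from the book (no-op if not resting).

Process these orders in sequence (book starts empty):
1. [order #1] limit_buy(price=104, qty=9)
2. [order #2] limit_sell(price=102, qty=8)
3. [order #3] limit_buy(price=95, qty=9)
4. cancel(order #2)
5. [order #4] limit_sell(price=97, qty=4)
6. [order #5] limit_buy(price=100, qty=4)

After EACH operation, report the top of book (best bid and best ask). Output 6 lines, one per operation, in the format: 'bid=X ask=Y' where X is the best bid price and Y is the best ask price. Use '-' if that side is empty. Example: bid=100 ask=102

Answer: bid=104 ask=-
bid=104 ask=-
bid=104 ask=-
bid=104 ask=-
bid=95 ask=97
bid=100 ask=-

Derivation:
After op 1 [order #1] limit_buy(price=104, qty=9): fills=none; bids=[#1:9@104] asks=[-]
After op 2 [order #2] limit_sell(price=102, qty=8): fills=#1x#2:8@104; bids=[#1:1@104] asks=[-]
After op 3 [order #3] limit_buy(price=95, qty=9): fills=none; bids=[#1:1@104 #3:9@95] asks=[-]
After op 4 cancel(order #2): fills=none; bids=[#1:1@104 #3:9@95] asks=[-]
After op 5 [order #4] limit_sell(price=97, qty=4): fills=#1x#4:1@104; bids=[#3:9@95] asks=[#4:3@97]
After op 6 [order #5] limit_buy(price=100, qty=4): fills=#5x#4:3@97; bids=[#5:1@100 #3:9@95] asks=[-]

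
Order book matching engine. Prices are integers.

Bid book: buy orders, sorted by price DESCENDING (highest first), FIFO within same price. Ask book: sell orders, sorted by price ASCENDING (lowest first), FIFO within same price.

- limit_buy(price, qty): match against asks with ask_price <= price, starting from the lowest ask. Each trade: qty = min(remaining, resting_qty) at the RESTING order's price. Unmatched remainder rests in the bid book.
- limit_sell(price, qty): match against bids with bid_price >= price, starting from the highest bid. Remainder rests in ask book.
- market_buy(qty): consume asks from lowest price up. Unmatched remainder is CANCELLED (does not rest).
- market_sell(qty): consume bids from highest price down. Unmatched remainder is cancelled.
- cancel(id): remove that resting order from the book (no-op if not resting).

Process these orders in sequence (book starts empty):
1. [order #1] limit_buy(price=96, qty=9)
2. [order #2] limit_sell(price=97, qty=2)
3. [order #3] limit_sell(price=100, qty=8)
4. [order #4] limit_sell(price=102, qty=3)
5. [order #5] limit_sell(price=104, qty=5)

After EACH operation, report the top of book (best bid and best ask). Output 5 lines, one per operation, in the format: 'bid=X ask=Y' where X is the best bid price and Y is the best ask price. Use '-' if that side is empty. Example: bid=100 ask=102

After op 1 [order #1] limit_buy(price=96, qty=9): fills=none; bids=[#1:9@96] asks=[-]
After op 2 [order #2] limit_sell(price=97, qty=2): fills=none; bids=[#1:9@96] asks=[#2:2@97]
After op 3 [order #3] limit_sell(price=100, qty=8): fills=none; bids=[#1:9@96] asks=[#2:2@97 #3:8@100]
After op 4 [order #4] limit_sell(price=102, qty=3): fills=none; bids=[#1:9@96] asks=[#2:2@97 #3:8@100 #4:3@102]
After op 5 [order #5] limit_sell(price=104, qty=5): fills=none; bids=[#1:9@96] asks=[#2:2@97 #3:8@100 #4:3@102 #5:5@104]

Answer: bid=96 ask=-
bid=96 ask=97
bid=96 ask=97
bid=96 ask=97
bid=96 ask=97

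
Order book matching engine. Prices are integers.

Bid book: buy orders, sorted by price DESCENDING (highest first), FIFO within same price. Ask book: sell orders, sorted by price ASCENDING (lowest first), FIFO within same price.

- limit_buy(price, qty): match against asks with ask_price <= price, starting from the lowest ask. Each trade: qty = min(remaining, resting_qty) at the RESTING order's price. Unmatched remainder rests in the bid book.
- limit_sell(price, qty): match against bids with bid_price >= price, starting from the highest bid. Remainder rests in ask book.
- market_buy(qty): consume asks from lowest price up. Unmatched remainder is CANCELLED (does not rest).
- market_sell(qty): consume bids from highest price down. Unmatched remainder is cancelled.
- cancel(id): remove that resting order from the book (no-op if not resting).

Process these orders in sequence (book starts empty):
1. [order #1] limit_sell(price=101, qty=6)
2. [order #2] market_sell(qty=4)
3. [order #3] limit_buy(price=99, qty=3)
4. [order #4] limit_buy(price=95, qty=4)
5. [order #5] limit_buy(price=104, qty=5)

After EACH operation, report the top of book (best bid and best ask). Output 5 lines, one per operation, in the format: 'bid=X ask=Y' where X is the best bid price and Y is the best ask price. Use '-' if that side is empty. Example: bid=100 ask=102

Answer: bid=- ask=101
bid=- ask=101
bid=99 ask=101
bid=99 ask=101
bid=99 ask=101

Derivation:
After op 1 [order #1] limit_sell(price=101, qty=6): fills=none; bids=[-] asks=[#1:6@101]
After op 2 [order #2] market_sell(qty=4): fills=none; bids=[-] asks=[#1:6@101]
After op 3 [order #3] limit_buy(price=99, qty=3): fills=none; bids=[#3:3@99] asks=[#1:6@101]
After op 4 [order #4] limit_buy(price=95, qty=4): fills=none; bids=[#3:3@99 #4:4@95] asks=[#1:6@101]
After op 5 [order #5] limit_buy(price=104, qty=5): fills=#5x#1:5@101; bids=[#3:3@99 #4:4@95] asks=[#1:1@101]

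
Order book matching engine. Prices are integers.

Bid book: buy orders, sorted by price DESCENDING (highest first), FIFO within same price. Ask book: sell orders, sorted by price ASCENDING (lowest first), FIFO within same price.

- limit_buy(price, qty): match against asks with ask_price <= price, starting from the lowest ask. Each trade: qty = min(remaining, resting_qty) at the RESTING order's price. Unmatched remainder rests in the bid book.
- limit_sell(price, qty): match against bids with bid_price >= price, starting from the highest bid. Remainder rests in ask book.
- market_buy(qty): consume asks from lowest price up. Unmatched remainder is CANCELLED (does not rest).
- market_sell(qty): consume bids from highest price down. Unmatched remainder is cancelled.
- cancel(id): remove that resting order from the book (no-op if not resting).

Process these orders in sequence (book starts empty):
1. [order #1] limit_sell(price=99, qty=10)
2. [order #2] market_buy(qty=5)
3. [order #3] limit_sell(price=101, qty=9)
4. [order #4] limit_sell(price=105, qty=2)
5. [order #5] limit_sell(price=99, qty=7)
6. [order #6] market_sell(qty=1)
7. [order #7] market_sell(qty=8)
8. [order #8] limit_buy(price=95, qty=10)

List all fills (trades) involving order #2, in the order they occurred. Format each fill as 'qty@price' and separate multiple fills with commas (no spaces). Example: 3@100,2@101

Answer: 5@99

Derivation:
After op 1 [order #1] limit_sell(price=99, qty=10): fills=none; bids=[-] asks=[#1:10@99]
After op 2 [order #2] market_buy(qty=5): fills=#2x#1:5@99; bids=[-] asks=[#1:5@99]
After op 3 [order #3] limit_sell(price=101, qty=9): fills=none; bids=[-] asks=[#1:5@99 #3:9@101]
After op 4 [order #4] limit_sell(price=105, qty=2): fills=none; bids=[-] asks=[#1:5@99 #3:9@101 #4:2@105]
After op 5 [order #5] limit_sell(price=99, qty=7): fills=none; bids=[-] asks=[#1:5@99 #5:7@99 #3:9@101 #4:2@105]
After op 6 [order #6] market_sell(qty=1): fills=none; bids=[-] asks=[#1:5@99 #5:7@99 #3:9@101 #4:2@105]
After op 7 [order #7] market_sell(qty=8): fills=none; bids=[-] asks=[#1:5@99 #5:7@99 #3:9@101 #4:2@105]
After op 8 [order #8] limit_buy(price=95, qty=10): fills=none; bids=[#8:10@95] asks=[#1:5@99 #5:7@99 #3:9@101 #4:2@105]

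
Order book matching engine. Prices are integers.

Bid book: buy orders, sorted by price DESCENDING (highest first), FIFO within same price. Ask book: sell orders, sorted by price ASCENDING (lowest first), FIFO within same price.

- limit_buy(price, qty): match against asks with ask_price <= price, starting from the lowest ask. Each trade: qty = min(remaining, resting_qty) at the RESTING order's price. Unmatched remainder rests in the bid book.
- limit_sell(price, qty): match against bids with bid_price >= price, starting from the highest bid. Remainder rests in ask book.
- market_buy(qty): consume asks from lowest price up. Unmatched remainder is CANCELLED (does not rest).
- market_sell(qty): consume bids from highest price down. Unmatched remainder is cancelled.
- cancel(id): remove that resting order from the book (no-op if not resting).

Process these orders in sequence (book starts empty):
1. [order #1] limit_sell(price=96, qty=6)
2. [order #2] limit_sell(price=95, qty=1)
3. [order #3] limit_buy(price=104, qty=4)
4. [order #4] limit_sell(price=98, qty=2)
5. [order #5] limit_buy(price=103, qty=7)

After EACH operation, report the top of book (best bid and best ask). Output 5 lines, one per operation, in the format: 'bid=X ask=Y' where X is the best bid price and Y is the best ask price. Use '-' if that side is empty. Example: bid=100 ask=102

Answer: bid=- ask=96
bid=- ask=95
bid=- ask=96
bid=- ask=96
bid=103 ask=-

Derivation:
After op 1 [order #1] limit_sell(price=96, qty=6): fills=none; bids=[-] asks=[#1:6@96]
After op 2 [order #2] limit_sell(price=95, qty=1): fills=none; bids=[-] asks=[#2:1@95 #1:6@96]
After op 3 [order #3] limit_buy(price=104, qty=4): fills=#3x#2:1@95 #3x#1:3@96; bids=[-] asks=[#1:3@96]
After op 4 [order #4] limit_sell(price=98, qty=2): fills=none; bids=[-] asks=[#1:3@96 #4:2@98]
After op 5 [order #5] limit_buy(price=103, qty=7): fills=#5x#1:3@96 #5x#4:2@98; bids=[#5:2@103] asks=[-]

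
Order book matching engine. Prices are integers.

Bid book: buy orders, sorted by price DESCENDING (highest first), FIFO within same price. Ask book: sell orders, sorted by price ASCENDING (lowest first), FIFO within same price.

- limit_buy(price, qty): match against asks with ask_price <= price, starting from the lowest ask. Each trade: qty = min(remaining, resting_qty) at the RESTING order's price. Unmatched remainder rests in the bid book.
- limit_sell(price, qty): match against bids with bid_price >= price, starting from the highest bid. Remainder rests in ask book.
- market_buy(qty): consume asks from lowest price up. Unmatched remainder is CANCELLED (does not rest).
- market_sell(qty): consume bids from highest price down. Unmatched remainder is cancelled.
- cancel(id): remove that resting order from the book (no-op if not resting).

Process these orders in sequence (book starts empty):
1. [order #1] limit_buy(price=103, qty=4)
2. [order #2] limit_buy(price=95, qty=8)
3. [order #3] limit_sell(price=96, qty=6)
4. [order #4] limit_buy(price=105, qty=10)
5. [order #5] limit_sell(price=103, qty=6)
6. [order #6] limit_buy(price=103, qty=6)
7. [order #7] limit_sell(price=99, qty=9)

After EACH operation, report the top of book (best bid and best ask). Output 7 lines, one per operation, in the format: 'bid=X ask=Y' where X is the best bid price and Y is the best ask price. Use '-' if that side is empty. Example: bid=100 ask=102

Answer: bid=103 ask=-
bid=103 ask=-
bid=95 ask=96
bid=105 ask=-
bid=105 ask=-
bid=105 ask=-
bid=95 ask=99

Derivation:
After op 1 [order #1] limit_buy(price=103, qty=4): fills=none; bids=[#1:4@103] asks=[-]
After op 2 [order #2] limit_buy(price=95, qty=8): fills=none; bids=[#1:4@103 #2:8@95] asks=[-]
After op 3 [order #3] limit_sell(price=96, qty=6): fills=#1x#3:4@103; bids=[#2:8@95] asks=[#3:2@96]
After op 4 [order #4] limit_buy(price=105, qty=10): fills=#4x#3:2@96; bids=[#4:8@105 #2:8@95] asks=[-]
After op 5 [order #5] limit_sell(price=103, qty=6): fills=#4x#5:6@105; bids=[#4:2@105 #2:8@95] asks=[-]
After op 6 [order #6] limit_buy(price=103, qty=6): fills=none; bids=[#4:2@105 #6:6@103 #2:8@95] asks=[-]
After op 7 [order #7] limit_sell(price=99, qty=9): fills=#4x#7:2@105 #6x#7:6@103; bids=[#2:8@95] asks=[#7:1@99]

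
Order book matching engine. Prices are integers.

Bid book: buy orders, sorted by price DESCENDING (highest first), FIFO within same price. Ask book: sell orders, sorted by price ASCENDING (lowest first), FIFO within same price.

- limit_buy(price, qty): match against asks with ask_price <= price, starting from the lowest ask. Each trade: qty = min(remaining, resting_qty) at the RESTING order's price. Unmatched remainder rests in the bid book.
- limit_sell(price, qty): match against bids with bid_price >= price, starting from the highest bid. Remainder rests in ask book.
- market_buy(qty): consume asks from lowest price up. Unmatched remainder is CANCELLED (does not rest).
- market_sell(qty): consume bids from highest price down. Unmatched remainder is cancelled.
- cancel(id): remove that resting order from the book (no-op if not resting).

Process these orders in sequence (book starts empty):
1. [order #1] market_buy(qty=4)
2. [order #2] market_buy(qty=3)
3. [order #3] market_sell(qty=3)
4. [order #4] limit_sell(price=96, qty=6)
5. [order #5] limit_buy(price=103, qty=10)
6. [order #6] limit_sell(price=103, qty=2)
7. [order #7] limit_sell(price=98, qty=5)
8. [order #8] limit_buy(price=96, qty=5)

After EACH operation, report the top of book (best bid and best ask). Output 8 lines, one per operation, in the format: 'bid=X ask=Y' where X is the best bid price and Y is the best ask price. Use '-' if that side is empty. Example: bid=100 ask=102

Answer: bid=- ask=-
bid=- ask=-
bid=- ask=-
bid=- ask=96
bid=103 ask=-
bid=103 ask=-
bid=- ask=98
bid=96 ask=98

Derivation:
After op 1 [order #1] market_buy(qty=4): fills=none; bids=[-] asks=[-]
After op 2 [order #2] market_buy(qty=3): fills=none; bids=[-] asks=[-]
After op 3 [order #3] market_sell(qty=3): fills=none; bids=[-] asks=[-]
After op 4 [order #4] limit_sell(price=96, qty=6): fills=none; bids=[-] asks=[#4:6@96]
After op 5 [order #5] limit_buy(price=103, qty=10): fills=#5x#4:6@96; bids=[#5:4@103] asks=[-]
After op 6 [order #6] limit_sell(price=103, qty=2): fills=#5x#6:2@103; bids=[#5:2@103] asks=[-]
After op 7 [order #7] limit_sell(price=98, qty=5): fills=#5x#7:2@103; bids=[-] asks=[#7:3@98]
After op 8 [order #8] limit_buy(price=96, qty=5): fills=none; bids=[#8:5@96] asks=[#7:3@98]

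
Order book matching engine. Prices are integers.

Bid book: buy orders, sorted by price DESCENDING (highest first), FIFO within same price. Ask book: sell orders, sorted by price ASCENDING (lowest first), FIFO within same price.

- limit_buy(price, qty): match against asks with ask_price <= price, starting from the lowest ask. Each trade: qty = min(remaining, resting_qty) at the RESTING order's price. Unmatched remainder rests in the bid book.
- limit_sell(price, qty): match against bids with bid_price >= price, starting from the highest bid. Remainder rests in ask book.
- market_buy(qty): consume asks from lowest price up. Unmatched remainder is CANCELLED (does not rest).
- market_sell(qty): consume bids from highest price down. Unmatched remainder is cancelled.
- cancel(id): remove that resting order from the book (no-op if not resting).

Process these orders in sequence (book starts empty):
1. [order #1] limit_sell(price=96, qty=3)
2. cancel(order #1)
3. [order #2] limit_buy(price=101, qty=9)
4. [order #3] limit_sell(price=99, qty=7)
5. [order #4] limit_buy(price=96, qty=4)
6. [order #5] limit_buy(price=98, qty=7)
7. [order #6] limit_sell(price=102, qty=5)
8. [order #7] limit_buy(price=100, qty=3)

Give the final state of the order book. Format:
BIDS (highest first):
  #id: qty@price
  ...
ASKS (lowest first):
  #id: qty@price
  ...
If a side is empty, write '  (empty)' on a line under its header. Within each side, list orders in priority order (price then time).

Answer: BIDS (highest first):
  #2: 2@101
  #7: 3@100
  #5: 7@98
  #4: 4@96
ASKS (lowest first):
  #6: 5@102

Derivation:
After op 1 [order #1] limit_sell(price=96, qty=3): fills=none; bids=[-] asks=[#1:3@96]
After op 2 cancel(order #1): fills=none; bids=[-] asks=[-]
After op 3 [order #2] limit_buy(price=101, qty=9): fills=none; bids=[#2:9@101] asks=[-]
After op 4 [order #3] limit_sell(price=99, qty=7): fills=#2x#3:7@101; bids=[#2:2@101] asks=[-]
After op 5 [order #4] limit_buy(price=96, qty=4): fills=none; bids=[#2:2@101 #4:4@96] asks=[-]
After op 6 [order #5] limit_buy(price=98, qty=7): fills=none; bids=[#2:2@101 #5:7@98 #4:4@96] asks=[-]
After op 7 [order #6] limit_sell(price=102, qty=5): fills=none; bids=[#2:2@101 #5:7@98 #4:4@96] asks=[#6:5@102]
After op 8 [order #7] limit_buy(price=100, qty=3): fills=none; bids=[#2:2@101 #7:3@100 #5:7@98 #4:4@96] asks=[#6:5@102]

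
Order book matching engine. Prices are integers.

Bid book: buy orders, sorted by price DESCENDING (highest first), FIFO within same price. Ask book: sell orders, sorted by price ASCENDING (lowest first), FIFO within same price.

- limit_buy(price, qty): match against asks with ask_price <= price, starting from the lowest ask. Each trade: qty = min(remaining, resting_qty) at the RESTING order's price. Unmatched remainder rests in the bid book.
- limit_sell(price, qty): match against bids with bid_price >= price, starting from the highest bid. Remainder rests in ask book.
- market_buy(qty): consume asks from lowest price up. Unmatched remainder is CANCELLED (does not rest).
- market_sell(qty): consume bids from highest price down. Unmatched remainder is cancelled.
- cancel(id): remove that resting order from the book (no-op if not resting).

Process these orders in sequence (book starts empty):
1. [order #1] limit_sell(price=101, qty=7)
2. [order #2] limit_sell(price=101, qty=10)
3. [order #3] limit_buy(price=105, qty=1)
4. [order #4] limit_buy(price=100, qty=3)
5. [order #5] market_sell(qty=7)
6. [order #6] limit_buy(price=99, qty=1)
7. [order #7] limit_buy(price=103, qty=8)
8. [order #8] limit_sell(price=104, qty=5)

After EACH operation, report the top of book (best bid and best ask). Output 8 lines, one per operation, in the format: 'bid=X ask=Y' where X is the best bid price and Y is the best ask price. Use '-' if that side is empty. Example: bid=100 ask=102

After op 1 [order #1] limit_sell(price=101, qty=7): fills=none; bids=[-] asks=[#1:7@101]
After op 2 [order #2] limit_sell(price=101, qty=10): fills=none; bids=[-] asks=[#1:7@101 #2:10@101]
After op 3 [order #3] limit_buy(price=105, qty=1): fills=#3x#1:1@101; bids=[-] asks=[#1:6@101 #2:10@101]
After op 4 [order #4] limit_buy(price=100, qty=3): fills=none; bids=[#4:3@100] asks=[#1:6@101 #2:10@101]
After op 5 [order #5] market_sell(qty=7): fills=#4x#5:3@100; bids=[-] asks=[#1:6@101 #2:10@101]
After op 6 [order #6] limit_buy(price=99, qty=1): fills=none; bids=[#6:1@99] asks=[#1:6@101 #2:10@101]
After op 7 [order #7] limit_buy(price=103, qty=8): fills=#7x#1:6@101 #7x#2:2@101; bids=[#6:1@99] asks=[#2:8@101]
After op 8 [order #8] limit_sell(price=104, qty=5): fills=none; bids=[#6:1@99] asks=[#2:8@101 #8:5@104]

Answer: bid=- ask=101
bid=- ask=101
bid=- ask=101
bid=100 ask=101
bid=- ask=101
bid=99 ask=101
bid=99 ask=101
bid=99 ask=101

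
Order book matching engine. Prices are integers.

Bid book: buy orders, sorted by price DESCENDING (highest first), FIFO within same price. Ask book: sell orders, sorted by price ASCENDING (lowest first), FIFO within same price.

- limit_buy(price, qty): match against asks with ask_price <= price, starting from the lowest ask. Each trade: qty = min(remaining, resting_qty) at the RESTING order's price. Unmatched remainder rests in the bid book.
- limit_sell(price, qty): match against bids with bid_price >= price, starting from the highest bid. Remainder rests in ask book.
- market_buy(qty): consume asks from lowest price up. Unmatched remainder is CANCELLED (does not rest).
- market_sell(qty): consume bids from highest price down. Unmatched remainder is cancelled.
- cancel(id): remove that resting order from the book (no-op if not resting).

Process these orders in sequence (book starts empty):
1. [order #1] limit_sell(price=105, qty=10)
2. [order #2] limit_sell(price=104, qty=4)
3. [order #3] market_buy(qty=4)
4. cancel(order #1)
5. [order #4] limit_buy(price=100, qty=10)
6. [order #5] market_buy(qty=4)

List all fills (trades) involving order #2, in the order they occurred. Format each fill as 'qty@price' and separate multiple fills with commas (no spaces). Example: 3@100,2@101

After op 1 [order #1] limit_sell(price=105, qty=10): fills=none; bids=[-] asks=[#1:10@105]
After op 2 [order #2] limit_sell(price=104, qty=4): fills=none; bids=[-] asks=[#2:4@104 #1:10@105]
After op 3 [order #3] market_buy(qty=4): fills=#3x#2:4@104; bids=[-] asks=[#1:10@105]
After op 4 cancel(order #1): fills=none; bids=[-] asks=[-]
After op 5 [order #4] limit_buy(price=100, qty=10): fills=none; bids=[#4:10@100] asks=[-]
After op 6 [order #5] market_buy(qty=4): fills=none; bids=[#4:10@100] asks=[-]

Answer: 4@104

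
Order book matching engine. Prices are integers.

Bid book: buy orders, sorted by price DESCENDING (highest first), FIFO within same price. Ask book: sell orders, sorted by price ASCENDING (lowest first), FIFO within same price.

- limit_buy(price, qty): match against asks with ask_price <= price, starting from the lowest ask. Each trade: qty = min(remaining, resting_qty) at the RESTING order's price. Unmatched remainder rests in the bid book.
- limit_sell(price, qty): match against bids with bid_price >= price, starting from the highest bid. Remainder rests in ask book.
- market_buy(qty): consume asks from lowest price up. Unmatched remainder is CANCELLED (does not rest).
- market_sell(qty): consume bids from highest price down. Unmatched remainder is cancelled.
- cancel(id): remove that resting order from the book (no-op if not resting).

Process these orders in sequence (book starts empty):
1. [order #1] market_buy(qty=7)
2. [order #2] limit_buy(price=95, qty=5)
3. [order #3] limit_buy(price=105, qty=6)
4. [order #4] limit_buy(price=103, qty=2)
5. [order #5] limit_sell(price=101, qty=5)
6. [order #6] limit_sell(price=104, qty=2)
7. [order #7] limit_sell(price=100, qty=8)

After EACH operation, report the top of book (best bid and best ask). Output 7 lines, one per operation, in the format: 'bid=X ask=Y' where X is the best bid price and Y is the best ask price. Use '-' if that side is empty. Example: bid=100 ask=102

Answer: bid=- ask=-
bid=95 ask=-
bid=105 ask=-
bid=105 ask=-
bid=105 ask=-
bid=103 ask=104
bid=95 ask=100

Derivation:
After op 1 [order #1] market_buy(qty=7): fills=none; bids=[-] asks=[-]
After op 2 [order #2] limit_buy(price=95, qty=5): fills=none; bids=[#2:5@95] asks=[-]
After op 3 [order #3] limit_buy(price=105, qty=6): fills=none; bids=[#3:6@105 #2:5@95] asks=[-]
After op 4 [order #4] limit_buy(price=103, qty=2): fills=none; bids=[#3:6@105 #4:2@103 #2:5@95] asks=[-]
After op 5 [order #5] limit_sell(price=101, qty=5): fills=#3x#5:5@105; bids=[#3:1@105 #4:2@103 #2:5@95] asks=[-]
After op 6 [order #6] limit_sell(price=104, qty=2): fills=#3x#6:1@105; bids=[#4:2@103 #2:5@95] asks=[#6:1@104]
After op 7 [order #7] limit_sell(price=100, qty=8): fills=#4x#7:2@103; bids=[#2:5@95] asks=[#7:6@100 #6:1@104]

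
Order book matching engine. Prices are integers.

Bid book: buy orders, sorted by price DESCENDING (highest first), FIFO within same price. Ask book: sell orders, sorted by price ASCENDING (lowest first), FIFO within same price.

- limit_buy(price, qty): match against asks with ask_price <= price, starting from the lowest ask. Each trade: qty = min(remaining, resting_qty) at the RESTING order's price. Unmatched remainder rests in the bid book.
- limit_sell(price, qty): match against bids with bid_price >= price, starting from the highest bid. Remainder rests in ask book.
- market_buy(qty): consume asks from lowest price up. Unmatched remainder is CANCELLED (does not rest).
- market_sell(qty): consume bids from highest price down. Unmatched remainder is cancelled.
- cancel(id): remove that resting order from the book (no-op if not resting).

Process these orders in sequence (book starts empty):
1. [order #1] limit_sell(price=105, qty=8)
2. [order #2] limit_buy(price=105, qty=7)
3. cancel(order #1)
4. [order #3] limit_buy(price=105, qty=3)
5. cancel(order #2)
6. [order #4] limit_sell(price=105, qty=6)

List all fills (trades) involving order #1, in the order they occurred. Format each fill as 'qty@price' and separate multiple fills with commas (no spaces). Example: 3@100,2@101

Answer: 7@105

Derivation:
After op 1 [order #1] limit_sell(price=105, qty=8): fills=none; bids=[-] asks=[#1:8@105]
After op 2 [order #2] limit_buy(price=105, qty=7): fills=#2x#1:7@105; bids=[-] asks=[#1:1@105]
After op 3 cancel(order #1): fills=none; bids=[-] asks=[-]
After op 4 [order #3] limit_buy(price=105, qty=3): fills=none; bids=[#3:3@105] asks=[-]
After op 5 cancel(order #2): fills=none; bids=[#3:3@105] asks=[-]
After op 6 [order #4] limit_sell(price=105, qty=6): fills=#3x#4:3@105; bids=[-] asks=[#4:3@105]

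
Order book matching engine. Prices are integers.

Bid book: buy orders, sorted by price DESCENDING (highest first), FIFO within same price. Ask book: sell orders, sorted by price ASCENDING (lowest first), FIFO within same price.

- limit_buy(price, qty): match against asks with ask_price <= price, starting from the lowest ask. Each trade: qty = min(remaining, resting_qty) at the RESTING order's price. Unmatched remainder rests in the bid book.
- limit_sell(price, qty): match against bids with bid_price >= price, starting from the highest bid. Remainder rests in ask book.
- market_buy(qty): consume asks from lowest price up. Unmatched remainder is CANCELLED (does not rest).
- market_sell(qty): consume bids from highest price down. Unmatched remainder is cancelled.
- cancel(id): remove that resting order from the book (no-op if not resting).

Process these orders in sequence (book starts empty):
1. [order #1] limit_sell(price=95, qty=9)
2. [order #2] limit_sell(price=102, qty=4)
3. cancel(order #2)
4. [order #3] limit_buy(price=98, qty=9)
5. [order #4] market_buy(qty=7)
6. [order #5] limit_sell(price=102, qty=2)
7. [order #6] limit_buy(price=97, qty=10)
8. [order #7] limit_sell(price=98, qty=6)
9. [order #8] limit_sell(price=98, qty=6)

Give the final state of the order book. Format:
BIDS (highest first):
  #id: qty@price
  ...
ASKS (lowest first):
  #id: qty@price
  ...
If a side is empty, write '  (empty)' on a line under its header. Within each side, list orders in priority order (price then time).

After op 1 [order #1] limit_sell(price=95, qty=9): fills=none; bids=[-] asks=[#1:9@95]
After op 2 [order #2] limit_sell(price=102, qty=4): fills=none; bids=[-] asks=[#1:9@95 #2:4@102]
After op 3 cancel(order #2): fills=none; bids=[-] asks=[#1:9@95]
After op 4 [order #3] limit_buy(price=98, qty=9): fills=#3x#1:9@95; bids=[-] asks=[-]
After op 5 [order #4] market_buy(qty=7): fills=none; bids=[-] asks=[-]
After op 6 [order #5] limit_sell(price=102, qty=2): fills=none; bids=[-] asks=[#5:2@102]
After op 7 [order #6] limit_buy(price=97, qty=10): fills=none; bids=[#6:10@97] asks=[#5:2@102]
After op 8 [order #7] limit_sell(price=98, qty=6): fills=none; bids=[#6:10@97] asks=[#7:6@98 #5:2@102]
After op 9 [order #8] limit_sell(price=98, qty=6): fills=none; bids=[#6:10@97] asks=[#7:6@98 #8:6@98 #5:2@102]

Answer: BIDS (highest first):
  #6: 10@97
ASKS (lowest first):
  #7: 6@98
  #8: 6@98
  #5: 2@102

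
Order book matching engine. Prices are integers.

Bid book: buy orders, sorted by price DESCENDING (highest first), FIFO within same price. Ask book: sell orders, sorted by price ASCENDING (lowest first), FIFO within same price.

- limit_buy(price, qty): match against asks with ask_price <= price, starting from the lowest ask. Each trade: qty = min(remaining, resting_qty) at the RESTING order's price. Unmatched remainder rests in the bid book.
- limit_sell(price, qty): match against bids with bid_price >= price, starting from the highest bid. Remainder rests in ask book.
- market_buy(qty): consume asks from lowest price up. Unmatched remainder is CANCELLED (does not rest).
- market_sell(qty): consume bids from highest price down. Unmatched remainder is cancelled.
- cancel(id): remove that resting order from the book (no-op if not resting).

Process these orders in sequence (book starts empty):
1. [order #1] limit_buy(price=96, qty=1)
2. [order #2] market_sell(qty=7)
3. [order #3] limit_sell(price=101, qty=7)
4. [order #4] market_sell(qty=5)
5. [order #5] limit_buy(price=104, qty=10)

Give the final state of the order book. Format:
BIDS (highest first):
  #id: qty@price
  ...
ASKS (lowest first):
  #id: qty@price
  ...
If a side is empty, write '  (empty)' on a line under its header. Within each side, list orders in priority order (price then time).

Answer: BIDS (highest first):
  #5: 3@104
ASKS (lowest first):
  (empty)

Derivation:
After op 1 [order #1] limit_buy(price=96, qty=1): fills=none; bids=[#1:1@96] asks=[-]
After op 2 [order #2] market_sell(qty=7): fills=#1x#2:1@96; bids=[-] asks=[-]
After op 3 [order #3] limit_sell(price=101, qty=7): fills=none; bids=[-] asks=[#3:7@101]
After op 4 [order #4] market_sell(qty=5): fills=none; bids=[-] asks=[#3:7@101]
After op 5 [order #5] limit_buy(price=104, qty=10): fills=#5x#3:7@101; bids=[#5:3@104] asks=[-]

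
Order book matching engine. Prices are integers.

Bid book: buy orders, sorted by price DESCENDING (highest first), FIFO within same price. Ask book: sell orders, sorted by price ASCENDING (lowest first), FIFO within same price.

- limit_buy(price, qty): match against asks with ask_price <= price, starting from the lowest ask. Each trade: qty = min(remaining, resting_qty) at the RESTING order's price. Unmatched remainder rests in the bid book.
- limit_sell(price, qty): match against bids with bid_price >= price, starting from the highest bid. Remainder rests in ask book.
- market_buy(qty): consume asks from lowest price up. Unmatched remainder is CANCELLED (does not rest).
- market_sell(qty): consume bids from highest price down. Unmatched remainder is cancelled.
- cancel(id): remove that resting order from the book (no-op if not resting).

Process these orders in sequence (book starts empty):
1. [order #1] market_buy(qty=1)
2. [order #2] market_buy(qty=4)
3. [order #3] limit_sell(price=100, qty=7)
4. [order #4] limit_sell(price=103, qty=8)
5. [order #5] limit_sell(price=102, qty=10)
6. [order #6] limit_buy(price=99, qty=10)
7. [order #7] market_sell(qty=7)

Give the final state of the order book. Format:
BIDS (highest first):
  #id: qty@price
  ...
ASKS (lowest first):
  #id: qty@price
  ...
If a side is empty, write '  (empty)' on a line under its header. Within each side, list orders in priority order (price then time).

After op 1 [order #1] market_buy(qty=1): fills=none; bids=[-] asks=[-]
After op 2 [order #2] market_buy(qty=4): fills=none; bids=[-] asks=[-]
After op 3 [order #3] limit_sell(price=100, qty=7): fills=none; bids=[-] asks=[#3:7@100]
After op 4 [order #4] limit_sell(price=103, qty=8): fills=none; bids=[-] asks=[#3:7@100 #4:8@103]
After op 5 [order #5] limit_sell(price=102, qty=10): fills=none; bids=[-] asks=[#3:7@100 #5:10@102 #4:8@103]
After op 6 [order #6] limit_buy(price=99, qty=10): fills=none; bids=[#6:10@99] asks=[#3:7@100 #5:10@102 #4:8@103]
After op 7 [order #7] market_sell(qty=7): fills=#6x#7:7@99; bids=[#6:3@99] asks=[#3:7@100 #5:10@102 #4:8@103]

Answer: BIDS (highest first):
  #6: 3@99
ASKS (lowest first):
  #3: 7@100
  #5: 10@102
  #4: 8@103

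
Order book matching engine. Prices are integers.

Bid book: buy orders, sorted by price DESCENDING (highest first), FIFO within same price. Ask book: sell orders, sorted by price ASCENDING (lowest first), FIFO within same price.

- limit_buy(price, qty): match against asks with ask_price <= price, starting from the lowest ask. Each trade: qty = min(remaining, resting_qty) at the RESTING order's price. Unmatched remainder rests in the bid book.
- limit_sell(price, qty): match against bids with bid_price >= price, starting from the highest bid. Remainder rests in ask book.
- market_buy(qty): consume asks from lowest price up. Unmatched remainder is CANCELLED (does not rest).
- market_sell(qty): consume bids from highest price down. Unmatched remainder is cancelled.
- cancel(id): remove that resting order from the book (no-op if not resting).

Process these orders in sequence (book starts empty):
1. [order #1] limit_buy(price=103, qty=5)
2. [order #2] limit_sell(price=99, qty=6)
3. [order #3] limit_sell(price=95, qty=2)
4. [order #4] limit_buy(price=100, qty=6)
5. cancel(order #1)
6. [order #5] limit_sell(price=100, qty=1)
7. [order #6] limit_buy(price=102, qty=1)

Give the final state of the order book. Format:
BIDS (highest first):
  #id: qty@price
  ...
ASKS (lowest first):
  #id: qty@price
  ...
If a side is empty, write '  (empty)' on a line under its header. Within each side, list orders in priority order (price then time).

After op 1 [order #1] limit_buy(price=103, qty=5): fills=none; bids=[#1:5@103] asks=[-]
After op 2 [order #2] limit_sell(price=99, qty=6): fills=#1x#2:5@103; bids=[-] asks=[#2:1@99]
After op 3 [order #3] limit_sell(price=95, qty=2): fills=none; bids=[-] asks=[#3:2@95 #2:1@99]
After op 4 [order #4] limit_buy(price=100, qty=6): fills=#4x#3:2@95 #4x#2:1@99; bids=[#4:3@100] asks=[-]
After op 5 cancel(order #1): fills=none; bids=[#4:3@100] asks=[-]
After op 6 [order #5] limit_sell(price=100, qty=1): fills=#4x#5:1@100; bids=[#4:2@100] asks=[-]
After op 7 [order #6] limit_buy(price=102, qty=1): fills=none; bids=[#6:1@102 #4:2@100] asks=[-]

Answer: BIDS (highest first):
  #6: 1@102
  #4: 2@100
ASKS (lowest first):
  (empty)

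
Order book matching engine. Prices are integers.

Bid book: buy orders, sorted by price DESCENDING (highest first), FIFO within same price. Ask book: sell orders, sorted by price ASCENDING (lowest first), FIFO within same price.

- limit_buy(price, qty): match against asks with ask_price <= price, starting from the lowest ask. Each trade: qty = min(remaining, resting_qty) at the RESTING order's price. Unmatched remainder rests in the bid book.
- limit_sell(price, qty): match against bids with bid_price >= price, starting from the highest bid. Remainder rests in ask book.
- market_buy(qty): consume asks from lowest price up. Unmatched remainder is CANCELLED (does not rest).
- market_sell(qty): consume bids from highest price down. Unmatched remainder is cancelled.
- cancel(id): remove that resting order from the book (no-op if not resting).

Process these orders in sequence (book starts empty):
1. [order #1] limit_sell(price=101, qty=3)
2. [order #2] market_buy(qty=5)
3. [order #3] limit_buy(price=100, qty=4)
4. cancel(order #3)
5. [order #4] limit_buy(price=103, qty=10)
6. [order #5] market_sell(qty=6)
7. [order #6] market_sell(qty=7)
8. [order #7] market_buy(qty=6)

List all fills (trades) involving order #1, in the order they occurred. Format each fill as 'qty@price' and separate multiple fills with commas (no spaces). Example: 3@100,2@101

After op 1 [order #1] limit_sell(price=101, qty=3): fills=none; bids=[-] asks=[#1:3@101]
After op 2 [order #2] market_buy(qty=5): fills=#2x#1:3@101; bids=[-] asks=[-]
After op 3 [order #3] limit_buy(price=100, qty=4): fills=none; bids=[#3:4@100] asks=[-]
After op 4 cancel(order #3): fills=none; bids=[-] asks=[-]
After op 5 [order #4] limit_buy(price=103, qty=10): fills=none; bids=[#4:10@103] asks=[-]
After op 6 [order #5] market_sell(qty=6): fills=#4x#5:6@103; bids=[#4:4@103] asks=[-]
After op 7 [order #6] market_sell(qty=7): fills=#4x#6:4@103; bids=[-] asks=[-]
After op 8 [order #7] market_buy(qty=6): fills=none; bids=[-] asks=[-]

Answer: 3@101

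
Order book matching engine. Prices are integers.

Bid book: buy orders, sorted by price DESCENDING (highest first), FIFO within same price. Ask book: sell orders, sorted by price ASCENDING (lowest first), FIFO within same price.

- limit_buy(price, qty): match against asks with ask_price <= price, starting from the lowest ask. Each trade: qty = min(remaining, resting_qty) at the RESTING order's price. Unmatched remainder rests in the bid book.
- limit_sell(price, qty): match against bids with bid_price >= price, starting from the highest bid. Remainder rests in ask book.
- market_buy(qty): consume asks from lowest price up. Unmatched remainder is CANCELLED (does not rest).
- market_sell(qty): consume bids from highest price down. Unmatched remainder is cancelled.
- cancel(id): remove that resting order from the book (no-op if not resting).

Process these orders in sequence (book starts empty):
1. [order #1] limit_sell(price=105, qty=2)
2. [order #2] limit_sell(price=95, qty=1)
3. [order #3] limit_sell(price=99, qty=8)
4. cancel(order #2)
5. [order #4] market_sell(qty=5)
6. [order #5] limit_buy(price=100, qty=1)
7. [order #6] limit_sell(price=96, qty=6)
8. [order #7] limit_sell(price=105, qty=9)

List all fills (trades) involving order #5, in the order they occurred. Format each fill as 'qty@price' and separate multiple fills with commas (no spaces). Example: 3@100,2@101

After op 1 [order #1] limit_sell(price=105, qty=2): fills=none; bids=[-] asks=[#1:2@105]
After op 2 [order #2] limit_sell(price=95, qty=1): fills=none; bids=[-] asks=[#2:1@95 #1:2@105]
After op 3 [order #3] limit_sell(price=99, qty=8): fills=none; bids=[-] asks=[#2:1@95 #3:8@99 #1:2@105]
After op 4 cancel(order #2): fills=none; bids=[-] asks=[#3:8@99 #1:2@105]
After op 5 [order #4] market_sell(qty=5): fills=none; bids=[-] asks=[#3:8@99 #1:2@105]
After op 6 [order #5] limit_buy(price=100, qty=1): fills=#5x#3:1@99; bids=[-] asks=[#3:7@99 #1:2@105]
After op 7 [order #6] limit_sell(price=96, qty=6): fills=none; bids=[-] asks=[#6:6@96 #3:7@99 #1:2@105]
After op 8 [order #7] limit_sell(price=105, qty=9): fills=none; bids=[-] asks=[#6:6@96 #3:7@99 #1:2@105 #7:9@105]

Answer: 1@99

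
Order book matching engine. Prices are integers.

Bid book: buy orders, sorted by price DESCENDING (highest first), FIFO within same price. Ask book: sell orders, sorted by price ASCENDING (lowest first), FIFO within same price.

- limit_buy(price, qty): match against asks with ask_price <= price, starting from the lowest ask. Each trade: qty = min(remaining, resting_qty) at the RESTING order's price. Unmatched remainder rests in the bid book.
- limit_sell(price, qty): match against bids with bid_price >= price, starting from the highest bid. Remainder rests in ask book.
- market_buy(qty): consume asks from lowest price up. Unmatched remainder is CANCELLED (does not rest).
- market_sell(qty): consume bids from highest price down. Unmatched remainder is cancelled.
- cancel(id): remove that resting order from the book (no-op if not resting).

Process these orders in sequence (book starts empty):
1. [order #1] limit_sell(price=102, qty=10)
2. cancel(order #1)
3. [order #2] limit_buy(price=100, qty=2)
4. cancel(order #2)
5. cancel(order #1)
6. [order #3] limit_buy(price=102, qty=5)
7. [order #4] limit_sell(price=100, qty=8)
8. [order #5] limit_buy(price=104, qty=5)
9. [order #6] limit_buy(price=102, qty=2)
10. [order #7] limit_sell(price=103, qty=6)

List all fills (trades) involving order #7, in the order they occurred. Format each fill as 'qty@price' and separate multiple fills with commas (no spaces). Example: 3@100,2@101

Answer: 2@104

Derivation:
After op 1 [order #1] limit_sell(price=102, qty=10): fills=none; bids=[-] asks=[#1:10@102]
After op 2 cancel(order #1): fills=none; bids=[-] asks=[-]
After op 3 [order #2] limit_buy(price=100, qty=2): fills=none; bids=[#2:2@100] asks=[-]
After op 4 cancel(order #2): fills=none; bids=[-] asks=[-]
After op 5 cancel(order #1): fills=none; bids=[-] asks=[-]
After op 6 [order #3] limit_buy(price=102, qty=5): fills=none; bids=[#3:5@102] asks=[-]
After op 7 [order #4] limit_sell(price=100, qty=8): fills=#3x#4:5@102; bids=[-] asks=[#4:3@100]
After op 8 [order #5] limit_buy(price=104, qty=5): fills=#5x#4:3@100; bids=[#5:2@104] asks=[-]
After op 9 [order #6] limit_buy(price=102, qty=2): fills=none; bids=[#5:2@104 #6:2@102] asks=[-]
After op 10 [order #7] limit_sell(price=103, qty=6): fills=#5x#7:2@104; bids=[#6:2@102] asks=[#7:4@103]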